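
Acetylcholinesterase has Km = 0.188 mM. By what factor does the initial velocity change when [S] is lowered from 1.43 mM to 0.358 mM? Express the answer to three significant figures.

Since Vmax cancels, v₂/v₁ = [S]₂(Km+[S]₁) / [S]₁(Km+[S]₂).
= 0.358×(0.188+1.43) / (1.43×(0.188+0.358)) = 0.5792/0.7808 = 0.742.

0.742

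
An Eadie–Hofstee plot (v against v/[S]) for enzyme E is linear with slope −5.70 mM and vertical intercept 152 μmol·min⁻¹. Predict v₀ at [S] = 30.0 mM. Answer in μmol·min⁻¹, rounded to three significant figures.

In the Eadie–Hofstee form v = Vmax − Km·(v/[S]), the slope is −Km and the intercept is Vmax, so Km = 5.70 mM and Vmax = 152 μmol·min⁻¹.
v = 152 × 30.0/(5.70 + 30.0) = 128 μmol·min⁻¹.

128 μmol·min⁻¹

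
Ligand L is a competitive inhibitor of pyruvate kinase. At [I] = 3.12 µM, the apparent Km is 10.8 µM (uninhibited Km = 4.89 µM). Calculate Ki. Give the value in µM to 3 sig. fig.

2.58 µM

Competitive: Km,app = α·Km with α = 1 + [I]/Ki.
α = Km,app/Km = 10.8/4.89 = 2.209.
Since α = 1 + [I]/Ki, [I]/Ki = 2.209 − 1 = 1.209 and Ki = 3.12/1.209 = 2.58 µM.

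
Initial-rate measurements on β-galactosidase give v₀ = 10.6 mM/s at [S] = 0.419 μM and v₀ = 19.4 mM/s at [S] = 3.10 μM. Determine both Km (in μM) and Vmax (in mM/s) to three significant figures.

From v = Vmax[S]/(Km+[S]), each point gives Vmax = v(Km+[S])/[S].
Equating: 10.6(Km+0.419)/0.419 = 19.4(Km+3.10)/3.10.
25.30·Km + 10.6 = 6.258·Km + 19.4, so (25.30 − 6.258)·Km = 19.4 − 10.6.
Km = 8.800/19.04 = 0.462 μM; then Vmax = 10.6(0.462+0.419)/0.419 = 22.3 mM/s.

Km = 0.462 μM; Vmax = 22.3 mM/s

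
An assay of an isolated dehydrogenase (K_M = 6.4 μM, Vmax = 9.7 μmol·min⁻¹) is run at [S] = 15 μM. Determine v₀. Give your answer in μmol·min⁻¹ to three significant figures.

v = Vmax·[S]/(Km + [S]) = 9.7 × 15 / (6.4 + 15)
  = 145.5 / 21.40 = 6.80 μmol·min⁻¹.

6.80 μmol·min⁻¹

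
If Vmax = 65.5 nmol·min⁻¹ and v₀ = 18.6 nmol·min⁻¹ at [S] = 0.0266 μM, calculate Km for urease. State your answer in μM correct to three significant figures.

0.0671 μM

From v = Vmax[S]/(Km+[S]), Km = [S](Vmax − v)/v.
Km = 0.0266 × (65.5 − 18.6) / 18.6 = 1.248/18.6 = 0.0671 μM.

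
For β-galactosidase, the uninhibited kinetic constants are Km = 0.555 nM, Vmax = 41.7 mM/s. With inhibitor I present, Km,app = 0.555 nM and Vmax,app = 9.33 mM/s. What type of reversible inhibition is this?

noncompetitive

Vmax decreases (41.7 → 9.33 mM/s) while Km is unchanged — pure noncompetitive inhibition.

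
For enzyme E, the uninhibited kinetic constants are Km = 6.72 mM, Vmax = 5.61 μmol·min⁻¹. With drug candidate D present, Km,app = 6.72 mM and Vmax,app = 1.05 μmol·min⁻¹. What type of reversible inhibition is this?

noncompetitive

Vmax decreases (5.61 → 1.05 μmol·min⁻¹) while Km is unchanged — pure noncompetitive inhibition.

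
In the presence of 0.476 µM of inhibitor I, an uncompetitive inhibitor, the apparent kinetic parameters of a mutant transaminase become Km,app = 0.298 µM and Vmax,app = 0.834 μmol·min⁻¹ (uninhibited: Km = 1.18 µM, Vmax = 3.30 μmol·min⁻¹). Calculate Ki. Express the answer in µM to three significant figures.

0.161 µM

Uncompetitive: Vmax,app = Vmax/α (and Km,app = Km/α) with α = 1 + [I]/Ki.
α = Vmax/Vmax,app = 3.30/0.834 = 3.957.
Since α = 1 + [I]/Ki, [I]/Ki = 3.957 − 1 = 2.957 and Ki = 0.476/2.957 = 0.161 µM.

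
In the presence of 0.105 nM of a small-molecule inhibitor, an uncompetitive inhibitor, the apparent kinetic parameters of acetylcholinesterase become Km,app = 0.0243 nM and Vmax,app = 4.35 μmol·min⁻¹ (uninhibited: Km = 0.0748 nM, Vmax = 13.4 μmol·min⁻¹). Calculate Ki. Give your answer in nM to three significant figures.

Uncompetitive: Vmax,app = Vmax/α (and Km,app = Km/α) with α = 1 + [I]/Ki.
α = Vmax/Vmax,app = 13.4/4.35 = 3.080.
Ki = [I]/(α − 1) = 0.105/2.080 = 0.0505 nM.

0.0505 nM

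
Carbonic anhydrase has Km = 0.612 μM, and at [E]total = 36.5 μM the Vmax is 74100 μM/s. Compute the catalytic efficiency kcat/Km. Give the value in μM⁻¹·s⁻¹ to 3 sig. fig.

3320 μM⁻¹·s⁻¹

kcat = Vmax/[E]total = 74100/36.5 = 2030 s⁻¹.
kcat/Km = 2030/0.612 = 3320 μM⁻¹·s⁻¹.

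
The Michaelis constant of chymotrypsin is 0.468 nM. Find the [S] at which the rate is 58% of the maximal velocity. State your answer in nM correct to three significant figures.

0.646 nM

v/Vmax = [S]/(Km+[S]) = 0.58, so [S] = Km·0.58/(1 − 0.58) = 0.468 × 1.381.
[S] = 0.646 nM.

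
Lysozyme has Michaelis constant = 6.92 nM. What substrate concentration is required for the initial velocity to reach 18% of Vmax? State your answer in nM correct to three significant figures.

v/Vmax = [S]/(Km+[S]) = 0.18, so [S] = Km·0.18/(1 − 0.18) = 6.92 × 0.2195.
[S] = 1.52 nM.

1.52 nM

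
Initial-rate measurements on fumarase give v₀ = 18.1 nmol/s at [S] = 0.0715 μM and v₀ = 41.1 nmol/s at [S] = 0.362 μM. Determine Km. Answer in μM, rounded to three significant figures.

In reciprocal form, 1/v = (Km/Vmax)·(1/[S]) + 1/Vmax. The two points give (1/[S], 1/v) = (13.99, 0.05525) and (2.762, 0.02433).
Slope = (0.05525 − 0.02433)/(13.99 − 2.762) = 0.002755; intercept = 0.05525 − 0.002755×13.99 = 0.01672.
Vmax = 1/intercept = 59.8 nmol/s; Km = slope × Vmax = 0.002755 × 59.8 = 0.165 μM.

0.165 μM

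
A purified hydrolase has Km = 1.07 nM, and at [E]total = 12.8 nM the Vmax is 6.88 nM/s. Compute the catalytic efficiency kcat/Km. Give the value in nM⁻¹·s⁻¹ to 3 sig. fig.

kcat = Vmax/[E]total = 6.88/12.8 = 0.538 s⁻¹.
kcat/Km = 0.538/1.07 = 0.502 nM⁻¹·s⁻¹.

0.502 nM⁻¹·s⁻¹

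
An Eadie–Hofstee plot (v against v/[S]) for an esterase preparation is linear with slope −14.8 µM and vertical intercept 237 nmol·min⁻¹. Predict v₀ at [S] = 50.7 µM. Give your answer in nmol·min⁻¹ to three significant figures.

In the Eadie–Hofstee form v = Vmax − Km·(v/[S]), the slope is −Km and the intercept is Vmax, so Km = 14.8 µM and Vmax = 237 nmol·min⁻¹.
v = 237 × 50.7/(14.8 + 50.7) = 183 nmol·min⁻¹.

183 nmol·min⁻¹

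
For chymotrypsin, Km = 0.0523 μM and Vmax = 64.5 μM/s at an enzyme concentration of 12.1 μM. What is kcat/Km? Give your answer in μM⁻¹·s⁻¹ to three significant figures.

kcat = Vmax/[E]total = 64.5/12.1 = 5.33 s⁻¹.
kcat/Km = 5.33/0.0523 = 102 μM⁻¹·s⁻¹.

102 μM⁻¹·s⁻¹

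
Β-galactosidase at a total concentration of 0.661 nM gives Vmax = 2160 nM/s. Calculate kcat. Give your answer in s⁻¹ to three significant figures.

3270 s⁻¹

kcat = Vmax/[E]total = 2160 nM/s / 0.661 nM = 3270 s⁻¹.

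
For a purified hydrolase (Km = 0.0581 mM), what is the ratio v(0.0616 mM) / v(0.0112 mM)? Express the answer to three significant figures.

3.18

Since Vmax cancels, v₂/v₁ = [S]₂(Km+[S]₁) / [S]₁(Km+[S]₂).
= 0.0616×(0.0581+0.0112) / (0.0112×(0.0581+0.0616)) = 0.004269/0.001341 = 3.18.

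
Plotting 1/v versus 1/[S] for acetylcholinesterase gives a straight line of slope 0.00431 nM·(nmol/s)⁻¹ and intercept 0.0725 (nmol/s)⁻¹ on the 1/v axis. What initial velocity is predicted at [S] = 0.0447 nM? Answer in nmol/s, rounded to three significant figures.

5.92 nmol/s

The y-intercept is 1/Vmax, so Vmax = 1/0.0725 = 13.8 nmol/s.
The slope is Km/Vmax, so Km = 0.00431 × 13.8 = 0.0594 nM.
Then v = 13.8 × 0.0447/(0.0594 + 0.0447) = 5.92 nmol/s.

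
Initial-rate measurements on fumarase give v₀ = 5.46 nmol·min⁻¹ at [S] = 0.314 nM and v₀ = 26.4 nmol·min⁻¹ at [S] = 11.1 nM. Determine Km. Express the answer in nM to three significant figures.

1.40 nM

From v = Vmax[S]/(Km+[S]), each point gives Vmax = v(Km+[S])/[S].
Equating: 5.46(Km+0.314)/0.314 = 26.4(Km+11.1)/11.1.
17.39·Km + 5.46 = 2.378·Km + 26.4, so (17.39 − 2.378)·Km = 26.4 − 5.46.
Km = 20.94/15.01 = 1.40 nM; then Vmax = 5.46(1.40+0.314)/0.314 = 29.7 nmol·min⁻¹.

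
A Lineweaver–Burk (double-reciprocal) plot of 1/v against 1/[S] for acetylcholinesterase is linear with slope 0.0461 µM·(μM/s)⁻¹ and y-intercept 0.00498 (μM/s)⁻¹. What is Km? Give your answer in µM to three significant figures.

y-intercept = 1/Vmax ⇒ Vmax = 201 μM/s; slope = Km/Vmax ⇒ Km = slope × Vmax.
Km = 0.0461 × 201 = 9.26 µM.

9.26 µM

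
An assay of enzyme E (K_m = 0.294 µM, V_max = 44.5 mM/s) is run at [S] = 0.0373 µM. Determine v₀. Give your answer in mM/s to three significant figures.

[S]/(Km+[S]) = 0.0373/0.3313 = 0.1126, the fractional saturation.
v = 0.1126 × Vmax = 0.1126 × 44.5 = 5.01 mM/s.

5.01 mM/s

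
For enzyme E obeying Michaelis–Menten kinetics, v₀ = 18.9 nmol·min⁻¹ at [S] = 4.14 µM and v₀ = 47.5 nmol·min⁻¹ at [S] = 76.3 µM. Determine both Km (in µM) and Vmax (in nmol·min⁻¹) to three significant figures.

Km = 7.25 µM; Vmax = 52.0 nmol·min⁻¹

In reciprocal form, 1/v = (Km/Vmax)·(1/[S]) + 1/Vmax. The two points give (1/[S], 1/v) = (0.2415, 0.05291) and (0.01311, 0.02105).
Slope = (0.05291 − 0.02105)/(0.2415 − 0.01311) = 0.1395; intercept = 0.05291 − 0.1395×0.2415 = 0.01922.
Vmax = 1/intercept = 52.0 nmol·min⁻¹; Km = slope × Vmax = 0.1395 × 52.0 = 7.25 µM.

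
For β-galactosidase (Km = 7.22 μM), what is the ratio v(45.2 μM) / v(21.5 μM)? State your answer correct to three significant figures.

1.15

The fractional saturations are [S]/(Km+[S]) = 21.5/28.72 = 0.7486 and 45.2/52.42 = 0.8623.
v₂/v₁ is just their ratio: 0.8623/0.7486 = 1.15.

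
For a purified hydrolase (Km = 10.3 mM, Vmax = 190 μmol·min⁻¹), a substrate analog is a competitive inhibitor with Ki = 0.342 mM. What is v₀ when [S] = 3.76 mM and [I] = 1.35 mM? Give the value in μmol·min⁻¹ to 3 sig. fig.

α = 1 + [I]/Ki = 1 + 1.35/0.342 = 4.947.
For a competitive inhibitor, Vmax is unchanged and the apparent Km becomes α·Km: Km,app = 51.0 mM, Vmax,app = 190 μmol·min⁻¹.
v = Vmax,app·[S]/(Km,app + [S]) = 190 × 3.76/(51.0 + 3.76) = 13.1 μmol·min⁻¹.

13.1 μmol·min⁻¹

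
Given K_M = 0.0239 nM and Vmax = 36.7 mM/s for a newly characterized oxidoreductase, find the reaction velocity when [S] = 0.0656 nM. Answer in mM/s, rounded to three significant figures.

26.9 mM/s

[S]/(Km+[S]) = 0.0656/0.08950 = 0.7330, the fractional saturation.
v = 0.7330 × Vmax = 0.7330 × 36.7 = 26.9 mM/s.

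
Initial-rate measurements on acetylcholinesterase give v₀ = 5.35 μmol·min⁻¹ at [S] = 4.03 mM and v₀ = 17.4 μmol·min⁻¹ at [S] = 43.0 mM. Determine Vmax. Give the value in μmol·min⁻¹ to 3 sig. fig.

In reciprocal form, 1/v = (Km/Vmax)·(1/[S]) + 1/Vmax. The two points give (1/[S], 1/v) = (0.2481, 0.1869) and (0.02326, 0.05747).
Slope = (0.1869 − 0.05747)/(0.2481 − 0.02326) = 0.5756; intercept = 0.1869 − 0.5756×0.2481 = 0.04409.
Vmax = 1/intercept = 22.7 μmol·min⁻¹; Km = slope × Vmax = 0.5756 × 22.7 = 13.1 mM.

22.7 μmol·min⁻¹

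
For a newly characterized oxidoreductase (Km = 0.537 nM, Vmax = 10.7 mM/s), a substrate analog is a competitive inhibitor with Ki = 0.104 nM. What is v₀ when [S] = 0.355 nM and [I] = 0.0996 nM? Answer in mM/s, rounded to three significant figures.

2.70 mM/s

With α = 1 + [I]/Ki = 1 + 0.0996/0.104 = 1.958, the competitive rate law is v = Vmax[S] / (αKm + [S]).
v = 10.7×0.355 / (1.958×0.537 + 0.355) = 3.798/1.406 = 2.70 mM/s.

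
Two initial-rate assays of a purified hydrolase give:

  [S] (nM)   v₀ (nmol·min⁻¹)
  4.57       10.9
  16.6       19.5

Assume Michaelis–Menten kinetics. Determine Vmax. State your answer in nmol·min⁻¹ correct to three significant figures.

In reciprocal form, 1/v = (Km/Vmax)·(1/[S]) + 1/Vmax. The two points give (1/[S], 1/v) = (0.2188, 0.09174) and (0.06024, 0.05128).
Slope = (0.09174 − 0.05128)/(0.2188 − 0.06024) = 0.2552; intercept = 0.09174 − 0.2552×0.2188 = 0.03591.
Vmax = 1/intercept = 27.8 nmol·min⁻¹; Km = slope × Vmax = 0.2552 × 27.8 = 7.10 nM.

27.8 nmol·min⁻¹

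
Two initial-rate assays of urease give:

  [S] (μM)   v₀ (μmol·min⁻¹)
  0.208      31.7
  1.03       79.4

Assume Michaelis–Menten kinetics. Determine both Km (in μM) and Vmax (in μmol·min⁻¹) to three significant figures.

Km = 0.633 μM; Vmax = 128 μmol·min⁻¹

From v = Vmax[S]/(Km+[S]), each point gives Vmax = v(Km+[S])/[S].
Equating: 31.7(Km+0.208)/0.208 = 79.4(Km+1.03)/1.03.
152.4·Km + 31.7 = 77.09·Km + 79.4, so (152.4 − 77.09)·Km = 79.4 − 31.7.
Km = 47.70/75.32 = 0.633 μM; then Vmax = 31.7(0.633+0.208)/0.208 = 128 μmol·min⁻¹.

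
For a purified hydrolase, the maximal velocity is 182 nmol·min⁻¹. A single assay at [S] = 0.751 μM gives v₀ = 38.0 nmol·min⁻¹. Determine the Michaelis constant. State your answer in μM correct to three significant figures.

From v = Vmax[S]/(Km+[S]), Km = [S](Vmax − v)/v.
Km = 0.751 × (182 − 38.0) / 38.0 = 108.1/38.0 = 2.85 μM.

2.85 μM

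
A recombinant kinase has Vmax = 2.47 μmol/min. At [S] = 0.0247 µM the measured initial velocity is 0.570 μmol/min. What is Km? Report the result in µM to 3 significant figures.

v/Vmax = 0.570/2.47 = 0.2308 = [S]/(Km+[S]).
So Km + [S] = [S]/0.2308 = 0.1070 µM, giving Km = 0.1070 − 0.0247 = 0.0823 µM.

0.0823 µM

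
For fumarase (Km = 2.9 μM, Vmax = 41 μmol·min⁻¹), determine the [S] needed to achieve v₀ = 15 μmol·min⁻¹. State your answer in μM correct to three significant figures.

Rearranging v = Vmax[S]/(Km+[S]) gives [S] = Km·v/(Vmax − v).
[S] = 2.9 × 15 / (41 − 15) = 43.50/26.00 = 1.67 μM.

1.67 μM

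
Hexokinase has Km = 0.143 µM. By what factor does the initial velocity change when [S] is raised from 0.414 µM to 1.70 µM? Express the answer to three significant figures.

1.24

The fractional saturations are [S]/(Km+[S]) = 0.414/0.5570 = 0.7433 and 1.70/1.843 = 0.9224.
v₂/v₁ is just their ratio: 0.9224/0.7433 = 1.24.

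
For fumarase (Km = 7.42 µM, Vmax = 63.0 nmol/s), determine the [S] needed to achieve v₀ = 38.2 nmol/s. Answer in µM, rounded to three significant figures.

11.4 µM

The required fractional saturation is v/Vmax = 38.2/63.0 = 0.6063.
Then [S]/(Km+[S]) = 0.6063 ⇒ [S] = 7.42 × 0.6063/(1 − 0.6063) = 11.4 µM.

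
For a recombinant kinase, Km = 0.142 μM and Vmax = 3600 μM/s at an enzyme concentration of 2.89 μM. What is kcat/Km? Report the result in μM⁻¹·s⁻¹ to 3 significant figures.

8770 μM⁻¹·s⁻¹

kcat = Vmax/[E]total = 3600/2.89 = 1250 s⁻¹.
kcat/Km = 1250/0.142 = 8770 μM⁻¹·s⁻¹.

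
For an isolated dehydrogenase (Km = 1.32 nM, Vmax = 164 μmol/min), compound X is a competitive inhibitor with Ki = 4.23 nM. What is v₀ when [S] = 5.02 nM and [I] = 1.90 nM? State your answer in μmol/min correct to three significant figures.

α = 1 + [I]/Ki = 1 + 1.90/4.23 = 1.449.
For a competitive inhibitor, Vmax is unchanged and the apparent Km becomes α·Km: Km,app = 1.91 nM, Vmax,app = 164 μmol/min.
v = Vmax,app·[S]/(Km,app + [S]) = 164 × 5.02/(1.91 + 5.02) = 119 μmol/min.

119 μmol/min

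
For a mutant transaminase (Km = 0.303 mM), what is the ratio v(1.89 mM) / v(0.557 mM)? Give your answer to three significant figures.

The fractional saturations are [S]/(Km+[S]) = 0.557/0.8600 = 0.6477 and 1.89/2.193 = 0.8618.
v₂/v₁ is just their ratio: 0.8618/0.6477 = 1.33.

1.33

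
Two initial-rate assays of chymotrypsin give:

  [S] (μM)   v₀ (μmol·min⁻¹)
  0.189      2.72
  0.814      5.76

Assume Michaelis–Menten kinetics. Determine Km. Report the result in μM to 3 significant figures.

From v = Vmax[S]/(Km+[S]), each point gives Vmax = v(Km+[S])/[S].
Equating: 2.72(Km+0.189)/0.189 = 5.76(Km+0.814)/0.814.
14.39·Km + 2.72 = 7.076·Km + 5.76, so (14.39 − 7.076)·Km = 5.76 − 2.72.
Km = 3.040/7.315 = 0.416 μM; then Vmax = 2.72(0.416+0.189)/0.189 = 8.70 μmol·min⁻¹.

0.416 μM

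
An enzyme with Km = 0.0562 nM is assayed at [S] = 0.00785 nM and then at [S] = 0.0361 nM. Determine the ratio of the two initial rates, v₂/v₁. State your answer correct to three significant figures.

3.19

The fractional saturations are [S]/(Km+[S]) = 0.00785/0.06405 = 0.1226 and 0.0361/0.09230 = 0.3911.
v₂/v₁ is just their ratio: 0.3911/0.1226 = 3.19.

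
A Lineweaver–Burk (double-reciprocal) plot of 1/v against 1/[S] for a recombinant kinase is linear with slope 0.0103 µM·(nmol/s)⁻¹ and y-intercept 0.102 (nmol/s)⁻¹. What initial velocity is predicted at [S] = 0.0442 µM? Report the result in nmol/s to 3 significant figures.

The y-intercept is 1/Vmax, so Vmax = 1/0.102 = 9.80 nmol/s.
The slope is Km/Vmax, so Km = 0.0103 × 9.80 = 0.101 µM.
Then v = 9.80 × 0.0442/(0.101 + 0.0442) = 2.98 nmol/s.

2.98 nmol/s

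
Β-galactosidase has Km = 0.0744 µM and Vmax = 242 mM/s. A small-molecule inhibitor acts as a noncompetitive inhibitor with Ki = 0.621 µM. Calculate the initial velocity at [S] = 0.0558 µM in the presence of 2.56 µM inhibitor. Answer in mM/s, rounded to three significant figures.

20.2 mM/s

α = 1 + [I]/Ki = 1 + 2.56/0.621 = 5.122.
For a noncompetitive inhibitor, Vmax is reduced to Vmax/α while Km is unchanged: Km,app = 0.0744 µM, Vmax,app = 47.2 mM/s.
v = Vmax,app·[S]/(Km,app + [S]) = 47.2 × 0.0558/(0.0744 + 0.0558) = 20.2 mM/s.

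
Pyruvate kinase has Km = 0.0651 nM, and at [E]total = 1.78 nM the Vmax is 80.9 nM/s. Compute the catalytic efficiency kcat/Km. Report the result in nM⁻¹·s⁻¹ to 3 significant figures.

698 nM⁻¹·s⁻¹

kcat = Vmax/[E]total = 80.9/1.78 = 45.4 s⁻¹.
kcat/Km = 45.4/0.0651 = 698 nM⁻¹·s⁻¹.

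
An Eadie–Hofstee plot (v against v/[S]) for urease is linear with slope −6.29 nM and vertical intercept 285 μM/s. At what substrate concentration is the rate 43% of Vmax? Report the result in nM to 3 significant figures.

4.75 nM

The Eadie–Hofstee slope gives Km = 6.29 nM (slope = −Km).
v/Vmax = [S]/(Km+[S]) = 0.43 ⇒ [S] = Km·0.43/(1−0.43) = 6.29 × 0.7544 = 4.75 nM.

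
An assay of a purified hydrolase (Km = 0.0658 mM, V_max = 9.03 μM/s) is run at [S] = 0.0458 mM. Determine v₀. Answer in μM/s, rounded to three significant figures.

v = Vmax·[S]/(Km + [S]) = 9.03 × 0.0458 / (0.0658 + 0.0458)
  = 0.4136 / 0.1116 = 3.71 μM/s.

3.71 μM/s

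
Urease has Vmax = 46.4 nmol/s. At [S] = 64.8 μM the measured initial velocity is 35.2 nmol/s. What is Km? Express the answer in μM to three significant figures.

From v = Vmax[S]/(Km+[S]), Km = [S](Vmax − v)/v.
Km = 64.8 × (46.4 − 35.2) / 35.2 = 725.8/35.2 = 20.6 μM.

20.6 μM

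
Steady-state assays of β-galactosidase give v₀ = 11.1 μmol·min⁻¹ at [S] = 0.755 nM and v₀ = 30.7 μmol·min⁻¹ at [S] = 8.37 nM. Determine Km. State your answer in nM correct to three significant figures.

From v = Vmax[S]/(Km+[S]), each point gives Vmax = v(Km+[S])/[S].
Equating: 11.1(Km+0.755)/0.755 = 30.7(Km+8.37)/8.37.
14.70·Km + 11.1 = 3.668·Km + 30.7, so (14.70 − 3.668)·Km = 30.7 − 11.1.
Km = 19.60/11.03 = 1.78 nM; then Vmax = 11.1(1.78+0.755)/0.755 = 37.2 μmol·min⁻¹.

1.78 nM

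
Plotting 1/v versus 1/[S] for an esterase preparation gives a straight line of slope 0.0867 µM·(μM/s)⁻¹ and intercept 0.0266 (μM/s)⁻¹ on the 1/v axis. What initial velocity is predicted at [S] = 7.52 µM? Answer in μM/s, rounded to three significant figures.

The y-intercept is 1/Vmax, so Vmax = 1/0.0266 = 37.6 μM/s.
The slope is Km/Vmax, so Km = 0.0867 × 37.6 = 3.26 µM.
Then v = 37.6 × 7.52/(3.26 + 7.52) = 26.2 μM/s.

26.2 μM/s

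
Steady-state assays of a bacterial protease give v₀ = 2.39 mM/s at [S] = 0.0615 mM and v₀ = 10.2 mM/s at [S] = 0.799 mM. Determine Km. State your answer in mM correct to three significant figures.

From v = Vmax[S]/(Km+[S]), each point gives Vmax = v(Km+[S])/[S].
Equating: 2.39(Km+0.0615)/0.0615 = 10.2(Km+0.799)/0.799.
38.86·Km + 2.39 = 12.77·Km + 10.2, so (38.86 − 12.77)·Km = 10.2 − 2.39.
Km = 7.810/26.10 = 0.299 mM; then Vmax = 2.39(0.299+0.0615)/0.0615 = 14.0 mM/s.

0.299 mM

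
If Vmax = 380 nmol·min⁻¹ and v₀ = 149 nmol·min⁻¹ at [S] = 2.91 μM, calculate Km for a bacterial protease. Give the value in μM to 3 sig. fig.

From v = Vmax[S]/(Km+[S]), Km = [S](Vmax − v)/v.
Km = 2.91 × (380 − 149) / 149 = 672.2/149 = 4.51 μM.

4.51 μM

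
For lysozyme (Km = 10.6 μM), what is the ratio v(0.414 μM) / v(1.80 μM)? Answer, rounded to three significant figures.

Since Vmax cancels, v₂/v₁ = [S]₂(Km+[S]₁) / [S]₁(Km+[S]₂).
= 0.414×(10.6+1.80) / (1.80×(10.6+0.414)) = 5.134/19.83 = 0.259.

0.259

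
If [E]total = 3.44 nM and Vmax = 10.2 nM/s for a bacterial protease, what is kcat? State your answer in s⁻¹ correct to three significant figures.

2.97 s⁻¹

kcat = Vmax/[E]total = 10.2 nM/s / 3.44 nM = 2.97 s⁻¹.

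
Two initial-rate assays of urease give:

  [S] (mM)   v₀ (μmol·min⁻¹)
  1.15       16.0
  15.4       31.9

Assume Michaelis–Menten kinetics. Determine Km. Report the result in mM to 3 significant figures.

From v = Vmax[S]/(Km+[S]), each point gives Vmax = v(Km+[S])/[S].
Equating: 16.0(Km+1.15)/1.15 = 31.9(Km+15.4)/15.4.
13.91·Km + 16.0 = 2.071·Km + 31.9, so (13.91 − 2.071)·Km = 31.9 − 16.0.
Km = 15.90/11.84 = 1.34 mM; then Vmax = 16.0(1.34+1.15)/1.15 = 34.7 μmol·min⁻¹.

1.34 mM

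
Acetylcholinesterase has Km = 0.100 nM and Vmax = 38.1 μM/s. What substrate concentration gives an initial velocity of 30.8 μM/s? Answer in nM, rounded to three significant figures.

Rearranging v = Vmax[S]/(Km+[S]) gives [S] = Km·v/(Vmax − v).
[S] = 0.100 × 30.8 / (38.1 − 30.8) = 3.080/7.300 = 0.422 nM.

0.422 nM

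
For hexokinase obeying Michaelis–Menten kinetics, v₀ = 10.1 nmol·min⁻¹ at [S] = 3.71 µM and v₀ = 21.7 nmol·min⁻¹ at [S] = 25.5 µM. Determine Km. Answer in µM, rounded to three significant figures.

6.20 µM

From v = Vmax[S]/(Km+[S]), each point gives Vmax = v(Km+[S])/[S].
Equating: 10.1(Km+3.71)/3.71 = 21.7(Km+25.5)/25.5.
2.722·Km + 10.1 = 0.8510·Km + 21.7, so (2.722 − 0.8510)·Km = 21.7 − 10.1.
Km = 11.60/1.871 = 6.20 µM; then Vmax = 10.1(6.20+3.71)/3.71 = 27.0 nmol·min⁻¹.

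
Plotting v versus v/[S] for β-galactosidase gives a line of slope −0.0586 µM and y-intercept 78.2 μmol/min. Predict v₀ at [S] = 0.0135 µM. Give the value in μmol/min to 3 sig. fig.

In the Eadie–Hofstee form v = Vmax − Km·(v/[S]), the slope is −Km and the intercept is Vmax, so Km = 0.0586 µM and Vmax = 78.2 μmol/min.
v = 78.2 × 0.0135/(0.0586 + 0.0135) = 14.6 μmol/min.

14.6 μmol/min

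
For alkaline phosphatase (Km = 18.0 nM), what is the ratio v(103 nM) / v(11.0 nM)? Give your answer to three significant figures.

Since Vmax cancels, v₂/v₁ = [S]₂(Km+[S]₁) / [S]₁(Km+[S]₂).
= 103×(18.0+11.0) / (11.0×(18.0+103)) = 2987/1331 = 2.24.

2.24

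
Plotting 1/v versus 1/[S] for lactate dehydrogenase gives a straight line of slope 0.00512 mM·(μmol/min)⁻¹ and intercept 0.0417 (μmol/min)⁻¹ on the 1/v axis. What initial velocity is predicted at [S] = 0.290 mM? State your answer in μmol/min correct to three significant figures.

16.8 μmol/min

The y-intercept is 1/Vmax, so Vmax = 1/0.0417 = 24.0 μmol/min.
The slope is Km/Vmax, so Km = 0.00512 × 24.0 = 0.123 mM.
Then v = 24.0 × 0.290/(0.123 + 0.290) = 16.8 μmol/min.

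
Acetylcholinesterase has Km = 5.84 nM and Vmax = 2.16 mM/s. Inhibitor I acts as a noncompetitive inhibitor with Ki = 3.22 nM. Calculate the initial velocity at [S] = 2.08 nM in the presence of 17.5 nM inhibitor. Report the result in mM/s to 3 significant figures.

α = 1 + [I]/Ki = 1 + 17.5/3.22 = 6.435.
For a noncompetitive inhibitor, Vmax is reduced to Vmax/α while Km is unchanged: Km,app = 5.84 nM, Vmax,app = 0.336 mM/s.
v = Vmax,app·[S]/(Km,app + [S]) = 0.336 × 2.08/(5.84 + 2.08) = 0.0882 mM/s.

0.0882 mM/s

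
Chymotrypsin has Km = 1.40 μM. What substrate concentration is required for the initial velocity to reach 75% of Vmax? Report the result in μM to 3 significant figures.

v/Vmax = [S]/(Km+[S]) = 0.75, so [S] = Km·0.75/(1 − 0.75) = 1.40 × 3.000.
[S] = 4.20 μM.

4.20 μM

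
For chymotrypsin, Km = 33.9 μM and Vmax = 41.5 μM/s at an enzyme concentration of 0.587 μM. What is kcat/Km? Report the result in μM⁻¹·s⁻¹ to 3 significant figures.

2.09 μM⁻¹·s⁻¹

kcat = Vmax/[E]total = 41.5/0.587 = 70.7 s⁻¹.
kcat/Km = 70.7/33.9 = 2.09 μM⁻¹·s⁻¹.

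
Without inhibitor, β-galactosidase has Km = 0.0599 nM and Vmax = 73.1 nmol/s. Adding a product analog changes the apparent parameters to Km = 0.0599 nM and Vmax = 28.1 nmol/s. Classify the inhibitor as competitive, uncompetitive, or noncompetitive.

Vmax decreases (73.1 → 28.1 nmol/s) while Km is unchanged — pure noncompetitive inhibition.

noncompetitive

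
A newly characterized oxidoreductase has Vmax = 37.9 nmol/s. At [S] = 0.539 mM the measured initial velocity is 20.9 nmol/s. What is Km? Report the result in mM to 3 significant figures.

0.438 mM

v/Vmax = 20.9/37.9 = 0.5515 = [S]/(Km+[S]).
So Km + [S] = [S]/0.5515 = 0.9774 mM, giving Km = 0.9774 − 0.539 = 0.438 mM.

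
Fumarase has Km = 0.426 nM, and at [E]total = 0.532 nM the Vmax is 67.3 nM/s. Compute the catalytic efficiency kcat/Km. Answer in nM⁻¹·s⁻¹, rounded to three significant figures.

297 nM⁻¹·s⁻¹

kcat = Vmax/[E]total = 67.3/0.532 = 127 s⁻¹.
kcat/Km = 127/0.426 = 297 nM⁻¹·s⁻¹.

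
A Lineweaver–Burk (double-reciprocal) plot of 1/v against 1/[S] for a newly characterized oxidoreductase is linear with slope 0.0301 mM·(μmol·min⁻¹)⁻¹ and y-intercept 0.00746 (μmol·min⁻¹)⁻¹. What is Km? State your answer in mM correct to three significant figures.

y-intercept = 1/Vmax ⇒ Vmax = 134 μmol·min⁻¹; slope = Km/Vmax ⇒ Km = slope × Vmax.
Km = 0.0301 × 134 = 4.03 mM.

4.03 mM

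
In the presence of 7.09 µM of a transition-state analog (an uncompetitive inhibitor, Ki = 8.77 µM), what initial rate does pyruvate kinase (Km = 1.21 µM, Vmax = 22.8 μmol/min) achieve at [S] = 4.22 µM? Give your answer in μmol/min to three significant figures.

With α = 1 + [I]/Ki = 1 + 7.09/8.77 = 1.808, the uncompetitive rate law is v = (Vmax/α)·[S] / (Km/α + [S]).
v = (22.8/1.808)×4.22 / (1.21/1.808 + 4.22) = 53.20/4.889 = 10.9 μmol/min.

10.9 μmol/min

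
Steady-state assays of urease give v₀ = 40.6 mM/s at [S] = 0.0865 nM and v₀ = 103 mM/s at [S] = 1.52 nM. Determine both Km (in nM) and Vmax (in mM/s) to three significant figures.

In reciprocal form, 1/v = (Km/Vmax)·(1/[S]) + 1/Vmax. The two points give (1/[S], 1/v) = (11.56, 0.02463) and (0.6579, 0.009709).
Slope = (0.02463 − 0.009709)/(11.56 − 0.6579) = 0.001369; intercept = 0.02463 − 0.001369×11.56 = 0.008808.
Vmax = 1/intercept = 114 mM/s; Km = slope × Vmax = 0.001369 × 114 = 0.155 nM.

Km = 0.155 nM; Vmax = 114 mM/s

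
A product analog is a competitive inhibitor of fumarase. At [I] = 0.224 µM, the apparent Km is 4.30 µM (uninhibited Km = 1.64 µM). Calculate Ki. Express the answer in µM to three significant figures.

Competitive: Km,app = α·Km with α = 1 + [I]/Ki.
α = Km,app/Km = 4.30/1.64 = 2.622.
Ki = [I]/(α − 1) = 0.224/1.622 = 0.138 µM.

0.138 µM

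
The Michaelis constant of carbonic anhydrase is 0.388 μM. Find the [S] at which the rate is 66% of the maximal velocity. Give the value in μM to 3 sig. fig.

0.753 μM

v/Vmax = [S]/(Km+[S]) = 0.66, so [S] = Km·0.66/(1 − 0.66) = 0.388 × 1.941.
[S] = 0.753 μM.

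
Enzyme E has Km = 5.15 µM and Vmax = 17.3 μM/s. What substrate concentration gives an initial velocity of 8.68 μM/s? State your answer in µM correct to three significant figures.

5.19 µM

Rearranging v = Vmax[S]/(Km+[S]) gives [S] = Km·v/(Vmax − v).
[S] = 5.15 × 8.68 / (17.3 − 8.68) = 44.70/8.620 = 5.19 µM.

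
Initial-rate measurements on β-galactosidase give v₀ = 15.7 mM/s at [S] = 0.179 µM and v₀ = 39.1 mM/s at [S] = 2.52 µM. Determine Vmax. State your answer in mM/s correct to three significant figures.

In reciprocal form, 1/v = (Km/Vmax)·(1/[S]) + 1/Vmax. The two points give (1/[S], 1/v) = (5.587, 0.06369) and (0.3968, 0.02558).
Slope = (0.06369 − 0.02558)/(5.587 − 0.3968) = 0.007345; intercept = 0.06369 − 0.007345×5.587 = 0.02266.
Vmax = 1/intercept = 44.1 mM/s; Km = slope × Vmax = 0.007345 × 44.1 = 0.324 µM.

44.1 mM/s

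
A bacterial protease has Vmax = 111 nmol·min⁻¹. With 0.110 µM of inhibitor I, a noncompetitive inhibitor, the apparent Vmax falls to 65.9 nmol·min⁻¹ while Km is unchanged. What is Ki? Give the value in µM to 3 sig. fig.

0.161 µM

Noncompetitive: Vmax,app = Vmax/α with α = 1 + [I]/Ki.
α = Vmax/Vmax,app = 111/65.9 = 1.684.
Since α = 1 + [I]/Ki, [I]/Ki = 1.684 − 1 = 0.6844 and Ki = 0.110/0.6844 = 0.161 µM.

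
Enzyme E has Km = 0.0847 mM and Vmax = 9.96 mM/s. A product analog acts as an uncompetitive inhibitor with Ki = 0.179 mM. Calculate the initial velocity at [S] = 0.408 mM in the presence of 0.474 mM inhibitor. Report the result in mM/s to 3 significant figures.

α = 1 + [I]/Ki = 1 + 0.474/0.179 = 3.648.
For an uncompetitive inhibitor, both parameters are divided by α, giving Vmax/α and Km/α: Km,app = 0.0232 mM, Vmax,app = 2.73 mM/s.
v = Vmax,app·[S]/(Km,app + [S]) = 2.73 × 0.408/(0.0232 + 0.408) = 2.58 mM/s.

2.58 mM/s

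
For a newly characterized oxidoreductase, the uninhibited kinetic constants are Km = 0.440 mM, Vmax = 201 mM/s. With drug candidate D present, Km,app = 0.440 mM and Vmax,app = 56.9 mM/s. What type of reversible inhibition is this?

Vmax decreases (201 → 56.9 mM/s) while Km is unchanged — pure noncompetitive inhibition.

noncompetitive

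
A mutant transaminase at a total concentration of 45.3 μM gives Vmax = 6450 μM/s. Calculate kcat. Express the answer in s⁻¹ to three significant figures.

142 s⁻¹

kcat = Vmax/[E]total = 6450 μM/s / 45.3 μM = 142 s⁻¹.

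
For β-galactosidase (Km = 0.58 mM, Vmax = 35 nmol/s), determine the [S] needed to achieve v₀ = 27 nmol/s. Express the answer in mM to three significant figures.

1.96 mM

Rearranging v = Vmax[S]/(Km+[S]) gives [S] = Km·v/(Vmax − v).
[S] = 0.58 × 27 / (35 − 27) = 15.66/8.000 = 1.96 mM.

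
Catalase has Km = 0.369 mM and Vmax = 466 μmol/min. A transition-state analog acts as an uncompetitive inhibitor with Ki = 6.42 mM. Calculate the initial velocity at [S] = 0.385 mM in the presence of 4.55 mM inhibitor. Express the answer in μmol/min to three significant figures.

α = 1 + [I]/Ki = 1 + 4.55/6.42 = 1.709.
For an uncompetitive inhibitor, both parameters are divided by α, giving Vmax/α and Km/α: Km,app = 0.216 mM, Vmax,app = 273 μmol/min.
v = Vmax,app·[S]/(Km,app + [S]) = 273 × 0.385/(0.216 + 0.385) = 175 μmol/min.

175 μmol/min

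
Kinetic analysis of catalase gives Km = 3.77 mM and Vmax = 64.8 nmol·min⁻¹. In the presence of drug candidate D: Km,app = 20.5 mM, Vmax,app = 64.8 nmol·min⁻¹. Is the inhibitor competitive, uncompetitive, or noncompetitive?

Km increases (3.77 → 20.5 mM) while Vmax is unchanged — the hallmark of competitive inhibition.

competitive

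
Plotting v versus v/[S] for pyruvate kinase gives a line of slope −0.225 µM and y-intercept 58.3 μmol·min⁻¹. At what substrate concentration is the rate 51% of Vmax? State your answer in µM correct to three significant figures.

The Eadie–Hofstee slope gives Km = 0.225 µM (slope = −Km).
v/Vmax = [S]/(Km+[S]) = 0.51 ⇒ [S] = Km·0.51/(1−0.51) = 0.225 × 1.041 = 0.234 µM.

0.234 µM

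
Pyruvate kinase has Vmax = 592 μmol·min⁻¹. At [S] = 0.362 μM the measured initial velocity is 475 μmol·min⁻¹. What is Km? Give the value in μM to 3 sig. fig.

0.0892 μM

From v = Vmax[S]/(Km+[S]), Km = [S](Vmax − v)/v.
Km = 0.362 × (592 − 475) / 475 = 42.35/475 = 0.0892 μM.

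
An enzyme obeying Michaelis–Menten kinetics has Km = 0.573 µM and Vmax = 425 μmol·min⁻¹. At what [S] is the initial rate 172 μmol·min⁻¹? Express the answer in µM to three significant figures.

Rearranging v = Vmax[S]/(Km+[S]) gives [S] = Km·v/(Vmax − v).
[S] = 0.573 × 172 / (425 − 172) = 98.56/253.0 = 0.390 µM.

0.390 µM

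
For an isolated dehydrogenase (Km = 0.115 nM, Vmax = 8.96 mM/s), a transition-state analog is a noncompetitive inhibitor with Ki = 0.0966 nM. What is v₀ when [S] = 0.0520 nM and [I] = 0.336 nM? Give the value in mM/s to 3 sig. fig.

With α = 1 + [I]/Ki = 1 + 0.336/0.0966 = 4.478, the noncompetitive rate law is v = (Vmax/α)·[S] / (Km + [S]).
v = (8.96/4.478)×0.0520 / (0.115 + 0.0520) = 0.1040/0.1670 = 0.623 mM/s.

0.623 mM/s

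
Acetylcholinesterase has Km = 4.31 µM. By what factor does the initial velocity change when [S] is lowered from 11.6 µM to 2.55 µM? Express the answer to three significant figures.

Since Vmax cancels, v₂/v₁ = [S]₂(Km+[S]₁) / [S]₁(Km+[S]₂).
= 2.55×(4.31+11.6) / (11.6×(4.31+2.55)) = 40.57/79.58 = 0.510.

0.510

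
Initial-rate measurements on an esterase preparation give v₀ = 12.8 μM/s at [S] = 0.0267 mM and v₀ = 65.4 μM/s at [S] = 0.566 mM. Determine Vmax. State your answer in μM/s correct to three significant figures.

82.1 μM/s

In reciprocal form, 1/v = (Km/Vmax)·(1/[S]) + 1/Vmax. The two points give (1/[S], 1/v) = (37.45, 0.07812) and (1.767, 0.01529).
Slope = (0.07812 − 0.01529)/(37.45 − 1.767) = 0.001761; intercept = 0.07812 − 0.001761×37.45 = 0.01218.
Vmax = 1/intercept = 82.1 μM/s; Km = slope × Vmax = 0.001761 × 82.1 = 0.145 mM.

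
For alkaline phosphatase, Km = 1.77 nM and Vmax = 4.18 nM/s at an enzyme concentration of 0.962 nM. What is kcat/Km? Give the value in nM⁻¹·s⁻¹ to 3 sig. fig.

2.45 nM⁻¹·s⁻¹

kcat = Vmax/[E]total = 4.18/0.962 = 4.35 s⁻¹.
kcat/Km = 4.35/1.77 = 2.45 nM⁻¹·s⁻¹.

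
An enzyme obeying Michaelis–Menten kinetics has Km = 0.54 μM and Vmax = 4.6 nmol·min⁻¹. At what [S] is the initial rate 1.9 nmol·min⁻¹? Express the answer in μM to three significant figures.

Rearranging v = Vmax[S]/(Km+[S]) gives [S] = Km·v/(Vmax − v).
[S] = 0.54 × 1.9 / (4.6 − 1.9) = 1.026/2.700 = 0.380 μM.

0.380 μM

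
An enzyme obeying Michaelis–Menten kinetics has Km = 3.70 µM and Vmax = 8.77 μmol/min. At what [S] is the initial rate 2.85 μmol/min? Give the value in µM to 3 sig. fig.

Rearranging v = Vmax[S]/(Km+[S]) gives [S] = Km·v/(Vmax − v).
[S] = 3.70 × 2.85 / (8.77 − 2.85) = 10.55/5.920 = 1.78 µM.

1.78 µM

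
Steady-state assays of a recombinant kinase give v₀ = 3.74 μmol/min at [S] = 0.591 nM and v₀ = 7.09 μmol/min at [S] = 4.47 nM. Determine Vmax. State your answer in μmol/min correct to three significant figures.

8.21 μmol/min

From v = Vmax[S]/(Km+[S]), each point gives Vmax = v(Km+[S])/[S].
Equating: 3.74(Km+0.591)/0.591 = 7.09(Km+4.47)/4.47.
6.328·Km + 3.74 = 1.586·Km + 7.09, so (6.328 − 1.586)·Km = 7.09 − 3.74.
Km = 3.350/4.742 = 0.706 nM; then Vmax = 3.74(0.706+0.591)/0.591 = 8.21 μmol/min.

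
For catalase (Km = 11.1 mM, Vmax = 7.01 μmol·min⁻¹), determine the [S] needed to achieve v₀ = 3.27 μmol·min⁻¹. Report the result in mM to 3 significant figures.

9.71 mM

The required fractional saturation is v/Vmax = 3.27/7.01 = 0.4665.
Then [S]/(Km+[S]) = 0.4665 ⇒ [S] = 11.1 × 0.4665/(1 − 0.4665) = 9.71 mM.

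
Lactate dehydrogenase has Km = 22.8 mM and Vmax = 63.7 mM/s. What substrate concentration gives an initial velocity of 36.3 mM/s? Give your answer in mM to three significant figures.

Rearranging v = Vmax[S]/(Km+[S]) gives [S] = Km·v/(Vmax − v).
[S] = 22.8 × 36.3 / (63.7 − 36.3) = 827.6/27.40 = 30.2 mM.

30.2 mM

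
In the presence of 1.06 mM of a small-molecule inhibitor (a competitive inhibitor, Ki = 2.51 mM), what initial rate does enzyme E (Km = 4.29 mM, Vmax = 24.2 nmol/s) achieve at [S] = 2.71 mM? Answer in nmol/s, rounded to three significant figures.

With α = 1 + [I]/Ki = 1 + 1.06/2.51 = 1.422, the competitive rate law is v = Vmax[S] / (αKm + [S]).
v = 24.2×2.71 / (1.422×4.29 + 2.71) = 65.58/8.812 = 7.44 nmol/s.

7.44 nmol/s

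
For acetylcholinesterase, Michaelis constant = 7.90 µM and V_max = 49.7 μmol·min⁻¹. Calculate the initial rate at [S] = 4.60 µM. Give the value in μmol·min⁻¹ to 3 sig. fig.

[S]/(Km+[S]) = 4.60/12.50 = 0.3680, the fractional saturation.
v = 0.3680 × Vmax = 0.3680 × 49.7 = 18.3 μmol·min⁻¹.

18.3 μmol·min⁻¹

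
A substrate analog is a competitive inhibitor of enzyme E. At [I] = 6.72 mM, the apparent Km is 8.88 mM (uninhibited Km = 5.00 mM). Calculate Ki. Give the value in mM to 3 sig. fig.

Competitive: Km,app = α·Km with α = 1 + [I]/Ki.
α = Km,app/Km = 8.88/5.00 = 1.776.
Since α = 1 + [I]/Ki, [I]/Ki = 1.776 − 1 = 0.7760 and Ki = 6.72/0.7760 = 8.66 mM.

8.66 mM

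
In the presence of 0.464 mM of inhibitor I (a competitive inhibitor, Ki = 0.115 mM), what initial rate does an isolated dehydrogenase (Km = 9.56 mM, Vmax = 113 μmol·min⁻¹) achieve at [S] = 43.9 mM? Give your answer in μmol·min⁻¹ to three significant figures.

53.9 μmol·min⁻¹

α = 1 + [I]/Ki = 1 + 0.464/0.115 = 5.035.
For a competitive inhibitor, Vmax is unchanged and the apparent Km becomes α·Km: Km,app = 48.1 mM, Vmax,app = 113 μmol·min⁻¹.
v = Vmax,app·[S]/(Km,app + [S]) = 113 × 43.9/(48.1 + 43.9) = 53.9 μmol·min⁻¹.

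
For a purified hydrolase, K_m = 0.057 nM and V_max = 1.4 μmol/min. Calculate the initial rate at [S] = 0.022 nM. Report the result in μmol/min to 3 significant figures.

0.390 μmol/min

[S]/(Km+[S]) = 0.022/0.07900 = 0.2785, the fractional saturation.
v = 0.2785 × Vmax = 0.2785 × 1.4 = 0.390 μmol/min.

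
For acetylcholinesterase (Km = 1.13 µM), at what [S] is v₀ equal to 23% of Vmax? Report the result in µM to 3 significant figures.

v/Vmax = [S]/(Km+[S]) = 0.23, so [S] = Km·0.23/(1 − 0.23) = 1.13 × 0.2987.
[S] = 0.338 µM.

0.338 µM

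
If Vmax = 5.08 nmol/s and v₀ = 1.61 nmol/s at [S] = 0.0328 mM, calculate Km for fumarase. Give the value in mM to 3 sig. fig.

0.0707 mM

v/Vmax = 1.61/5.08 = 0.3169 = [S]/(Km+[S]).
So Km + [S] = [S]/0.3169 = 0.1035 mM, giving Km = 0.1035 − 0.0328 = 0.0707 mM.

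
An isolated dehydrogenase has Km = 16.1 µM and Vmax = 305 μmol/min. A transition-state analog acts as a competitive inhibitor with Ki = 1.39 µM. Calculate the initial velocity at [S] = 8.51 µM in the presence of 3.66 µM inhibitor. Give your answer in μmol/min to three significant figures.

38.7 μmol/min

α = 1 + [I]/Ki = 1 + 3.66/1.39 = 3.633.
For a competitive inhibitor, Vmax is unchanged and the apparent Km becomes α·Km: Km,app = 58.5 µM, Vmax,app = 305 μmol/min.
v = Vmax,app·[S]/(Km,app + [S]) = 305 × 8.51/(58.5 + 8.51) = 38.7 μmol/min.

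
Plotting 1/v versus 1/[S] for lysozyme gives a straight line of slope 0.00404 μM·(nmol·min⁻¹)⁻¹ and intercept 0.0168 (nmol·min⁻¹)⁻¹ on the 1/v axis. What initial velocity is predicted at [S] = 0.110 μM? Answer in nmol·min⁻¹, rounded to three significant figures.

18.7 nmol·min⁻¹

The y-intercept is 1/Vmax, so Vmax = 1/0.0168 = 59.5 nmol·min⁻¹.
The slope is Km/Vmax, so Km = 0.00404 × 59.5 = 0.240 μM.
Then v = 59.5 × 0.110/(0.240 + 0.110) = 18.7 nmol·min⁻¹.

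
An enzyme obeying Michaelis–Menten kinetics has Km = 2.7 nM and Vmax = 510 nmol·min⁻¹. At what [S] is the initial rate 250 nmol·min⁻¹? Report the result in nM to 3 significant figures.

Rearranging v = Vmax[S]/(Km+[S]) gives [S] = Km·v/(Vmax − v).
[S] = 2.7 × 250 / (510 − 250) = 675.0/260.0 = 2.60 nM.

2.60 nM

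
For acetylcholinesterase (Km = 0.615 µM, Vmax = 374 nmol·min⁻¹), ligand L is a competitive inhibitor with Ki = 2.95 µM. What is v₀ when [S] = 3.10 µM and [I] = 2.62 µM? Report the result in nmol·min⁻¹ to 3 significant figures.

With α = 1 + [I]/Ki = 1 + 2.62/2.95 = 1.888, the competitive rate law is v = Vmax[S] / (αKm + [S]).
v = 374×3.10 / (1.888×0.615 + 3.10) = 1159/4.261 = 272 nmol·min⁻¹.

272 nmol·min⁻¹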